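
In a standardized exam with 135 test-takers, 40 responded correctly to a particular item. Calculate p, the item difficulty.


Item difficulty p = number correct / total examinees
p = 40 / 135
p = 0.2963

0.2963


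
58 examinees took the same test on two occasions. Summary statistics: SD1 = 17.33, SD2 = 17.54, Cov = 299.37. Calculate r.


r = cov(X,Y) / (SD_X * SD_Y)
r = 299.37 / (17.33 * 17.54)
r = 299.37 / 303.9682
r = 0.9849

0.9849


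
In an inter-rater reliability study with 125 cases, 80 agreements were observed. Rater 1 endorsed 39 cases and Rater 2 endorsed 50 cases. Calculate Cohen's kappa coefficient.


P_o = 80/125 = 0.64
P_e = (39*50 + 86*75) / 15625 = 0.5376
kappa = (P_o - P_e) / (1 - P_e)
kappa = (0.64 - 0.5376) / (1 - 0.5376)
kappa = 0.2215

0.2215


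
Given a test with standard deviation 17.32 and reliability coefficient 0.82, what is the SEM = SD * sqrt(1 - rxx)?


SEM = SD * sqrt(1 - rxx)
SEM = 17.32 * sqrt(1 - 0.82)
SEM = 17.32 * sqrt(0.18) = 17.32 * 0.424264
SEM = 7.3483

7.3483


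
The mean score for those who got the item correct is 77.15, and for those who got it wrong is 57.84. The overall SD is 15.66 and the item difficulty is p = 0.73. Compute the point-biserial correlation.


q = 1 - p = 0.27
rpb = ((M1 - M0) / SD) * sqrt(p * q)
rpb = ((77.15 - 57.84) / 15.66) * sqrt(0.73 * 0.27)
rpb = 0.5474

0.5474


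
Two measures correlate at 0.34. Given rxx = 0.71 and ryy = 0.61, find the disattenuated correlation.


r_corrected = rxy / sqrt(rxx * ryy)
= 0.34 / sqrt(0.71 * 0.61)
= 0.34 / sqrt(0.4331)
= 0.34 / 0.658103
r_corrected = 0.5166

0.5166


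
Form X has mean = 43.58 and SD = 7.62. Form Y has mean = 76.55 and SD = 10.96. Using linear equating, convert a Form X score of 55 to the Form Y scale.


slope = SD_Y / SD_X = 10.96 / 7.62 ~ 1.4383
intercept = mean_Y - slope * mean_X = 76.55 - (10.96 / 7.62) * 43.58 ~ 13.868
Y = slope * X + intercept. To avoid rounding drift from the rounded slope/intercept, evaluate the equivalent form Y = mean_Y + SD_Y * (X - mean_X) / SD_X at full precision:
Y = 76.55 + 10.96 * (55 - 43.58) / 7.62
Y = 76.55 + 10.96 * 11.42 / 7.62
Y = 76.55 + 125.1632 / 7.62
Y = 76.55 + 16.4256
Y = 92.9756

92.9756


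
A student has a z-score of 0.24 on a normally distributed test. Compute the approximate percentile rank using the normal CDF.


CDF(z) = 0.5 * (1 + erf(z/sqrt(2)))
erf(0.1697) = 0.1897
CDF = 0.5948
Percentile rank = 0.5948 * 100 = 59.48

59.48


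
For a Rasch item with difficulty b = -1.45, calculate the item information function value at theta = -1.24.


P = 1/(1+exp(-(-1.24--1.45))) = 0.5523
I = P*(1-P) = 0.5523 * 0.4477
I = 0.2473

0.2473


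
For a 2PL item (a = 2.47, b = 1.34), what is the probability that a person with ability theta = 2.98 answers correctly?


a*(theta - b) = 2.47 * (2.98 - 1.34) = 4.0508
exp(-4.0508) = 0.0174
P = 1 / (1 + 0.0174)
P = 0.9829

0.9829


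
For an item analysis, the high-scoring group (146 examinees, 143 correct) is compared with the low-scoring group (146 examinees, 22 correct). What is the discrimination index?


p_upper = 143/146 = 0.9795
p_lower = 22/146 = 0.1507
D = 0.9795 - 0.1507 = 0.8288

0.8288


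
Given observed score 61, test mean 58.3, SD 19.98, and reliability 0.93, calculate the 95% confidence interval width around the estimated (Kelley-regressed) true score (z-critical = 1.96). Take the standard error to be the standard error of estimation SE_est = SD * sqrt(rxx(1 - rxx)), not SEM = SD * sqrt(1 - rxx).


True score estimate = 0.93*61 + 0.07*58.3 = 60.811
SE_est = SD * sqrt(rxx * (1 - rxx)) = 19.98 * sqrt(0.93 * 0.07) = 19.98 * sqrt(0.0651) = 5.097837
CI = T_est +/- z * SE_est, so width = 2 * z * SE_est = 2 * 1.96 * 5.097837
Width = 19.9835

19.9835


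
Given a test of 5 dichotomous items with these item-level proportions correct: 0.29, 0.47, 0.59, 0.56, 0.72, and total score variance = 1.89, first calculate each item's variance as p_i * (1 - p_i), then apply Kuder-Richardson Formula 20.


For each item, compute p_i * q_i:
  Item 1: 0.29 * 0.71 = 0.2059
  Item 2: 0.47 * 0.53 = 0.2491
  Item 3: 0.59 * 0.41 = 0.2419
  Item 4: 0.56 * 0.44 = 0.2464
  Item 5: 0.72 * 0.28 = 0.2016
Sum(p_i * q_i) = 0.2059 + 0.2491 + 0.2419 + 0.2464 + 0.2016 = 1.1449
KR-20 = (k/(k-1)) * (1 - Sum(p_i*q_i) / Var_total)
= (5/4) * (1 - 1.1449/1.89)
= 1.25 * 0.3942
KR-20 = 0.4928

0.4928


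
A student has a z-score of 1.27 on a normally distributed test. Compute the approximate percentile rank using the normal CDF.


CDF(z) = 0.5 * (1 + erf(z/sqrt(2)))
erf(0.898) = 0.7959
CDF = 0.898
Percentile rank = 0.898 * 100 = 89.8

89.8


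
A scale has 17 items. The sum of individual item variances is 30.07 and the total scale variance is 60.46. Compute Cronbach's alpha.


alpha = (k/(k-1)) * (1 - sum(si^2)/s_total^2)
= (17/16) * (1 - 30.07/60.46)
alpha = 0.5341

0.5341


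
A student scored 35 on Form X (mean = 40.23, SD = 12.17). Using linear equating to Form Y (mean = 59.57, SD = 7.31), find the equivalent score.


slope = SD_Y / SD_X = 7.31 / 12.17 ~ 0.6007
intercept = mean_Y - slope * mean_X = 59.57 - (7.31 / 12.17) * 40.23 ~ 35.4056
Y = slope * X + intercept. To avoid rounding drift from the rounded slope/intercept, evaluate the equivalent form Y = mean_Y + SD_Y * (X - mean_X) / SD_X at full precision:
Y = 59.57 + 7.31 * (35 - 40.23) / 12.17
Y = 59.57 - 7.31 * 5.23 / 12.17
Y = 59.57 - 38.2313 / 12.17
Y = 59.57 - 3.1414
Y = 56.4286

56.4286


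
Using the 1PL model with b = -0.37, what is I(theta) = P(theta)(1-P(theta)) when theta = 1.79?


P = 1/(1+exp(-(1.79--0.37))) = 0.8966
I = P*(1-P) = 0.8966 * 0.1034
I = 0.0927

0.0927


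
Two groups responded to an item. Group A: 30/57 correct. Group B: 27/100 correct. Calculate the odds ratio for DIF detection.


Odds_A = 30/27 = 1.1111
Odds_B = 27/73 = 0.3699
OR = Odds_A / Odds_B = 1.1111 / 0.3699
Exactly, OR = (30 * 73) / (27 * 27) = 2190 / 729
OR = 3.0041

3.0041


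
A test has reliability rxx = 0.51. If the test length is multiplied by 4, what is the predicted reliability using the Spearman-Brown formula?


r_new = (n * rxx) / (1 + (n-1) * rxx)
r_new = (4 * 0.51) / (1 + 3 * 0.51)
r_new = 2.04 / 2.53
r_new = 0.8063

0.8063


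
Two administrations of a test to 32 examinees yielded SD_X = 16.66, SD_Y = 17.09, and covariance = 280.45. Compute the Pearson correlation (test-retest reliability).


r = cov(X,Y) / (SD_X * SD_Y)
r = 280.45 / (16.66 * 17.09)
r = 280.45 / 284.7194
r = 0.985

0.985


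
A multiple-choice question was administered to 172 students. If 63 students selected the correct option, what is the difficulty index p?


Item difficulty p = number correct / total examinees
p = 63 / 172
p = 0.3663

0.3663


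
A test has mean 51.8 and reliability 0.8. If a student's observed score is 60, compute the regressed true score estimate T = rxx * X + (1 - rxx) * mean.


T_est = rxx * X + (1 - rxx) * mean
T_est = 0.8 * 60 + 0.2 * 51.8
T_est = 48.0 + 10.36
T_est = 58.36

58.36


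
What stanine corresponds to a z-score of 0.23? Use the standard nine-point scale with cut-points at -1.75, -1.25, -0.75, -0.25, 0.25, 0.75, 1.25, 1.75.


Stanine boundaries: [-1.75, -1.25, -0.75, -0.25, 0.25, 0.75, 1.25, 1.75]
z = 0.23
Check each boundary:
  z >= -1.75 -> could be stanine 2
  z >= -1.25 -> could be stanine 3
  z >= -0.75 -> could be stanine 4
  z >= -0.25 -> could be stanine 5
  z < 0.25
  z < 0.75
  z < 1.25
  z < 1.75
Highest qualifying boundary gives stanine = 5

5


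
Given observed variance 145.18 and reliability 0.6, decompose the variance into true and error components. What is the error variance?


var_true = rxx * var_obs = 0.6 * 145.18 = 87.108
var_error = var_obs - var_true
var_error = 145.18 - 87.108
var_error = 58.072

58.072


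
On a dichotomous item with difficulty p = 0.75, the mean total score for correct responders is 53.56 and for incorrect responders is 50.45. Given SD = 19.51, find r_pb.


q = 1 - p = 0.25
rpb = ((M1 - M0) / SD) * sqrt(p * q)
rpb = ((53.56 - 50.45) / 19.51) * sqrt(0.75 * 0.25)
rpb = 0.069

0.069


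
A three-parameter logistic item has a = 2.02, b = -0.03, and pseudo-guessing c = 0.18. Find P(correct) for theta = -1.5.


logit = 2.02*(-1.5 - -0.03) = -2.9694
P* = 1/(1 + exp(--2.9694)) = 0.0488
P = 0.18 + (1 - 0.18) * 0.0488
P = 0.22

0.22


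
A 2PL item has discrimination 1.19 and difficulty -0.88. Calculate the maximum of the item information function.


For 2PL, max info at theta = b = -0.88
I_max = a^2 / 4 = 1.19^2 / 4
= 1.4161 / 4
I_max = 0.354

0.354


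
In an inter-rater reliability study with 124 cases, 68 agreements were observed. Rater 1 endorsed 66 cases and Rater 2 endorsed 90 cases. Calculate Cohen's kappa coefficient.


P_o = 68/124 = 0.548387
P_e = (66*90 + 58*34) / 15376 = 0.514568
kappa = (P_o - P_e) / (1 - P_e)
kappa = (0.548387 - 0.514568) / (1 - 0.514568)
kappa = 0.0697

0.0697


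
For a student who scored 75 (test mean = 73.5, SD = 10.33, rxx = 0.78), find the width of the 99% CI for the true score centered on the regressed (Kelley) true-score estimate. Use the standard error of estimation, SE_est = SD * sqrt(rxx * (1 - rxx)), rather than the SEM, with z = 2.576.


True score estimate = 0.78*75 + 0.22*73.5 = 74.67
SE_est = SD * sqrt(rxx * (1 - rxx)) = 10.33 * sqrt(0.78 * 0.22) = 10.33 * sqrt(0.1716) = 4.279164
CI = T_est +/- z * SE_est, so width = 2 * z * SE_est = 2 * 2.576 * 4.279164
Width = 22.0463

22.0463


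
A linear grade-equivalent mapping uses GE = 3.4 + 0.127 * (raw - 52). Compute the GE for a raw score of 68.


raw - median = 68 - 52 = 16
slope * diff = 0.127 * 16 = 2.032
GE = 3.4 + 2.032
GE = 5.432

5.432


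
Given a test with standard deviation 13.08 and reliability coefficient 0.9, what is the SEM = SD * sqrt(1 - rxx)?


SEM = SD * sqrt(1 - rxx)
SEM = 13.08 * sqrt(1 - 0.9)
SEM = 13.08 * sqrt(0.1) = 13.08 * 0.316228
SEM = 4.1363

4.1363


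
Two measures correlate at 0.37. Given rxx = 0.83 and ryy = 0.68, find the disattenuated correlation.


r_corrected = rxy / sqrt(rxx * ryy)
= 0.37 / sqrt(0.83 * 0.68)
= 0.37 / sqrt(0.5644)
= 0.37 / 0.751266
r_corrected = 0.4925

0.4925


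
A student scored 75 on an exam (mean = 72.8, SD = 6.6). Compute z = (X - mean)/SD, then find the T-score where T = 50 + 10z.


z = (X - mean) / SD = (75 - 72.8) / 6.6
z = 2.2 / 6.6
z = 0.3333
T-score = T = 50 + 10z
Carry z at full precision (z = 2.2 / 6.6) into the conversion:
T-score = 50 + 10 * (2.2 / 6.6) = 50 + 22 / 6.6
T-score = 50 + 3.3333
T-score = 53.3333

53.3333


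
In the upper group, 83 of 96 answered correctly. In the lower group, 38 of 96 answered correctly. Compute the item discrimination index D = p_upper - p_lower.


p_upper = 83/96 = 0.8646
p_lower = 38/96 = 0.3958
D = 0.8646 - 0.3958 = 0.4688

0.4688


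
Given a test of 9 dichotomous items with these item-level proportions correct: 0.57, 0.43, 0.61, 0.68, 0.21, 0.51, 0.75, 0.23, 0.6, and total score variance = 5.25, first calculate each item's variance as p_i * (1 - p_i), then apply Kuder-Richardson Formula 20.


For each item, compute p_i * q_i:
  Item 1: 0.57 * 0.43 = 0.2451
  Item 2: 0.43 * 0.57 = 0.2451
  Item 3: 0.61 * 0.39 = 0.2379
  Item 4: 0.68 * 0.32 = 0.2176
  Item 5: 0.21 * 0.79 = 0.1659
  Item 6: 0.51 * 0.49 = 0.2499
  Item 7: 0.75 * 0.25 = 0.1875
  Item 8: 0.23 * 0.77 = 0.1771
  Item 9: 0.6 * 0.4 = 0.24
Sum(p_i * q_i) = 0.2451 + 0.2451 + 0.2379 + 0.2176 + 0.1659 + 0.2499 + 0.1875 + 0.1771 + 0.24 = 1.9661
KR-20 = (k/(k-1)) * (1 - Sum(p_i*q_i) / Var_total)
= (9/8) * (1 - 1.9661/5.25)
= 1.125 * 0.6255
KR-20 = 0.7037

0.7037


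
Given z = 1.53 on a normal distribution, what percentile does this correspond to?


CDF(z) = 0.5 * (1 + erf(z/sqrt(2)))
erf(1.0819) = 0.874
CDF = 0.937
Percentile rank = 0.937 * 100 = 93.7

93.7


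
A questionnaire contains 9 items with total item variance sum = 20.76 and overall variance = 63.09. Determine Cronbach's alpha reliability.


alpha = (k/(k-1)) * (1 - sum(si^2)/s_total^2)
= (9/8) * (1 - 20.76/63.09)
alpha = 0.7548

0.7548


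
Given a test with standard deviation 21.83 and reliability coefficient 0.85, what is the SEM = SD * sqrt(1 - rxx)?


SEM = SD * sqrt(1 - rxx)
SEM = 21.83 * sqrt(1 - 0.85)
SEM = 21.83 * sqrt(0.15) = 21.83 * 0.387298
SEM = 8.4547

8.4547


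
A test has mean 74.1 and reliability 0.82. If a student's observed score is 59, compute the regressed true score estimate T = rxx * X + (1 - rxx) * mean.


T_est = rxx * X + (1 - rxx) * mean
T_est = 0.82 * 59 + 0.18 * 74.1
T_est = 48.38 + 13.338
T_est = 61.718

61.718


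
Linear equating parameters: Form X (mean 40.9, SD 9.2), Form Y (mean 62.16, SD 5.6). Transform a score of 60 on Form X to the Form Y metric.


slope = SD_Y / SD_X = 5.6 / 9.2 ~ 0.6087
intercept = mean_Y - slope * mean_X = 62.16 - (5.6 / 9.2) * 40.9 ~ 37.2643
Y = slope * X + intercept. To avoid rounding drift from the rounded slope/intercept, evaluate the equivalent form Y = mean_Y + SD_Y * (X - mean_X) / SD_X at full precision:
Y = 62.16 + 5.6 * (60 - 40.9) / 9.2
Y = 62.16 + 5.6 * 19.1 / 9.2
Y = 62.16 + 106.96 / 9.2
Y = 62.16 + 11.6261
Y = 73.7861

73.7861


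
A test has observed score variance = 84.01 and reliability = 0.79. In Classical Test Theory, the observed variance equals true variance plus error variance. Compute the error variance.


var_true = rxx * var_obs = 0.79 * 84.01 = 66.3679
var_error = var_obs - var_true
var_error = 84.01 - 66.3679
var_error = 17.6421

17.6421


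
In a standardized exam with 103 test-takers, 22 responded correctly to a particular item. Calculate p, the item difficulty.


Item difficulty p = number correct / total examinees
p = 22 / 103
p = 0.2136

0.2136


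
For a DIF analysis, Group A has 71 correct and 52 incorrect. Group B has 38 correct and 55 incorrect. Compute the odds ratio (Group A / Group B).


Odds_A = 71/52 = 1.3654
Odds_B = 38/55 = 0.6909
OR = Odds_A / Odds_B = 1.3654 / 0.6909
Exactly, OR = (71 * 55) / (52 * 38) = 3905 / 1976
OR = 1.9762

1.9762


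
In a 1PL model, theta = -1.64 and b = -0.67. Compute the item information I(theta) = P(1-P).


P = 1/(1+exp(-(-1.64--0.67))) = 0.2749
I = P*(1-P) = 0.2749 * 0.7251
I = 0.1993

0.1993


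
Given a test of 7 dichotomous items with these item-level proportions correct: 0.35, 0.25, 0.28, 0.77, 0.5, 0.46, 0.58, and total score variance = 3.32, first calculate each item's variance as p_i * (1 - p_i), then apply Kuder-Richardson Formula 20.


For each item, compute p_i * q_i:
  Item 1: 0.35 * 0.65 = 0.2275
  Item 2: 0.25 * 0.75 = 0.1875
  Item 3: 0.28 * 0.72 = 0.2016
  Item 4: 0.77 * 0.23 = 0.1771
  Item 5: 0.5 * 0.5 = 0.25
  Item 6: 0.46 * 0.54 = 0.2484
  Item 7: 0.58 * 0.42 = 0.2436
Sum(p_i * q_i) = 0.2275 + 0.1875 + 0.2016 + 0.1771 + 0.25 + 0.2484 + 0.2436 = 1.5357
KR-20 = (k/(k-1)) * (1 - Sum(p_i*q_i) / Var_total)
= (7/6) * (1 - 1.5357/3.32)
= 1.1667 * 0.5374
KR-20 = 0.627

0.627


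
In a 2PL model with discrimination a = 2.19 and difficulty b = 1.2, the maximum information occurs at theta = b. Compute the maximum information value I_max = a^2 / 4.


For 2PL, max info at theta = b = 1.2
I_max = a^2 / 4 = 2.19^2 / 4
= 4.7961 / 4
I_max = 1.199

1.199


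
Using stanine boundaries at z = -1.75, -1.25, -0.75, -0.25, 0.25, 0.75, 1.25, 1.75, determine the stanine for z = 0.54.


Stanine boundaries: [-1.75, -1.25, -0.75, -0.25, 0.25, 0.75, 1.25, 1.75]
z = 0.54
Check each boundary:
  z >= -1.75 -> could be stanine 2
  z >= -1.25 -> could be stanine 3
  z >= -0.75 -> could be stanine 4
  z >= -0.25 -> could be stanine 5
  z >= 0.25 -> could be stanine 6
  z < 0.75
  z < 1.25
  z < 1.75
Highest qualifying boundary gives stanine = 6

6


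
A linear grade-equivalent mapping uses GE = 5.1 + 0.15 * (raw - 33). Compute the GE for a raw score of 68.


raw - median = 68 - 33 = 35
slope * diff = 0.15 * 35 = 5.25
GE = 5.1 + 5.25
GE = 10.35

10.35


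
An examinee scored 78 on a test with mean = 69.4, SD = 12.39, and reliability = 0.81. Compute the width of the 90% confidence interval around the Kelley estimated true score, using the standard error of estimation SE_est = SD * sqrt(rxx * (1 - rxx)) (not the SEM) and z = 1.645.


True score estimate = 0.81*78 + 0.19*69.4 = 76.366
SE_est = SD * sqrt(rxx * (1 - rxx)) = 12.39 * sqrt(0.81 * 0.19) = 12.39 * sqrt(0.1539) = 4.860608
CI = T_est +/- z * SE_est, so width = 2 * z * SE_est = 2 * 1.645 * 4.860608
Width = 15.9914

15.9914


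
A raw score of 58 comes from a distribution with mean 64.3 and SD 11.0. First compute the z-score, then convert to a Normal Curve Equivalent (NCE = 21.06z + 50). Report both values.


z = (X - mean) / SD = (58 - 64.3) / 11.0
z = -6.3 / 11.0
z = -0.5727
NCE = NCE = 21.06z + 50
Carry z at full precision (z = -6.3 / 11.0) into the conversion:
NCE = 21.06 * (-6.3 / 11.0) + 50 = -132.678 / 11.0 + 50
NCE = -12.0616 + 50
NCE = 37.9384

37.9384


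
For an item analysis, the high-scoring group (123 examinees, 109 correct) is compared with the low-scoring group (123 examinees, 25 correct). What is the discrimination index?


p_upper = 109/123 = 0.8862
p_lower = 25/123 = 0.2033
D = 0.8862 - 0.2033 = 0.6829

0.6829


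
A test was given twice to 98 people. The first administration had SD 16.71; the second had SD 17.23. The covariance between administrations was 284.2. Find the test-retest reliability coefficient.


r = cov(X,Y) / (SD_X * SD_Y)
r = 284.2 / (16.71 * 17.23)
r = 284.2 / 287.9133
r = 0.9871

0.9871


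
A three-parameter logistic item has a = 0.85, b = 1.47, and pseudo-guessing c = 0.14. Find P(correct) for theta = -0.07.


logit = 0.85*(-0.07 - 1.47) = -1.309
P* = 1/(1 + exp(--1.309)) = 0.2127
P = 0.14 + (1 - 0.14) * 0.2127
P = 0.3229

0.3229


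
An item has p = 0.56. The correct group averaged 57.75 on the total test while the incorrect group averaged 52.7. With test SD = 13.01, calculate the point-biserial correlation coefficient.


q = 1 - p = 0.44
rpb = ((M1 - M0) / SD) * sqrt(p * q)
rpb = ((57.75 - 52.7) / 13.01) * sqrt(0.56 * 0.44)
rpb = 0.1927

0.1927


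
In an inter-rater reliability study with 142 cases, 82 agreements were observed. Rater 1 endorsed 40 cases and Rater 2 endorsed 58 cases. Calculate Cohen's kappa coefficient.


P_o = 82/142 = 0.577465
P_e = (40*58 + 102*84) / 20164 = 0.539972
kappa = (P_o - P_e) / (1 - P_e)
kappa = (0.577465 - 0.539972) / (1 - 0.539972)
kappa = 0.0815

0.0815


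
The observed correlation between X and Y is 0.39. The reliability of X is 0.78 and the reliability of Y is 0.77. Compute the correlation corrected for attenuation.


r_corrected = rxy / sqrt(rxx * ryy)
= 0.39 / sqrt(0.78 * 0.77)
= 0.39 / sqrt(0.6006)
= 0.39 / 0.774984
r_corrected = 0.5032

0.5032


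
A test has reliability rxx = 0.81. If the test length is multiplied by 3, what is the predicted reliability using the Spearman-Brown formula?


r_new = (n * rxx) / (1 + (n-1) * rxx)
r_new = (3 * 0.81) / (1 + 2 * 0.81)
r_new = 2.43 / 2.62
r_new = 0.9275

0.9275


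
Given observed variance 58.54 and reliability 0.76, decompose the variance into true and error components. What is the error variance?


var_true = rxx * var_obs = 0.76 * 58.54 = 44.4904
var_error = var_obs - var_true
var_error = 58.54 - 44.4904
var_error = 14.0496

14.0496


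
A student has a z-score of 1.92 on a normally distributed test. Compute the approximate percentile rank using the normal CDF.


CDF(z) = 0.5 * (1 + erf(z/sqrt(2)))
erf(1.3576) = 0.9451
CDF = 0.9726
Percentile rank = 0.9726 * 100 = 97.26

97.26


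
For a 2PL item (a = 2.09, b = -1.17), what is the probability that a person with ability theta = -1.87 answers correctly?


a*(theta - b) = 2.09 * (-1.87 - -1.17) = -1.463
exp(--1.463) = 4.3189
P = 1 / (1 + 4.3189)
P = 0.188

0.188


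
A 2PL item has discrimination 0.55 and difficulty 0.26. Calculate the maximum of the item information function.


For 2PL, max info at theta = b = 0.26
I_max = a^2 / 4 = 0.55^2 / 4
= 0.3025 / 4
I_max = 0.0756

0.0756


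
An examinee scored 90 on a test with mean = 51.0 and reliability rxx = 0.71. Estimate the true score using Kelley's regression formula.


T_est = rxx * X + (1 - rxx) * mean
T_est = 0.71 * 90 + 0.29 * 51.0
T_est = 63.9 + 14.79
T_est = 78.69

78.69


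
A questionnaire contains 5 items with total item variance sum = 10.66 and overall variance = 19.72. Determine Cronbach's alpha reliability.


alpha = (k/(k-1)) * (1 - sum(si^2)/s_total^2)
= (5/4) * (1 - 10.66/19.72)
alpha = 0.5743

0.5743


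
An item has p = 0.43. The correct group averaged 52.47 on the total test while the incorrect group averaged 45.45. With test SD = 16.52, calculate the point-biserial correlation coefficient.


q = 1 - p = 0.57
rpb = ((M1 - M0) / SD) * sqrt(p * q)
rpb = ((52.47 - 45.45) / 16.52) * sqrt(0.43 * 0.57)
rpb = 0.2104

0.2104


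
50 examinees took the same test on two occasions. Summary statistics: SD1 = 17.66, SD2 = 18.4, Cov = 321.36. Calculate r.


r = cov(X,Y) / (SD_X * SD_Y)
r = 321.36 / (17.66 * 18.4)
r = 321.36 / 324.944
r = 0.989

0.989


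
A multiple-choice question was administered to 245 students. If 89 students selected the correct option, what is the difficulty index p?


Item difficulty p = number correct / total examinees
p = 89 / 245
p = 0.3633

0.3633


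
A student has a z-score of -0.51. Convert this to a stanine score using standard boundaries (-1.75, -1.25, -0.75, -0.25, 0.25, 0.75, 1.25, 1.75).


Stanine boundaries: [-1.75, -1.25, -0.75, -0.25, 0.25, 0.75, 1.25, 1.75]
z = -0.51
Check each boundary:
  z >= -1.75 -> could be stanine 2
  z >= -1.25 -> could be stanine 3
  z >= -0.75 -> could be stanine 4
  z < -0.25
  z < 0.25
  z < 0.75
  z < 1.25
  z < 1.75
Highest qualifying boundary gives stanine = 4

4


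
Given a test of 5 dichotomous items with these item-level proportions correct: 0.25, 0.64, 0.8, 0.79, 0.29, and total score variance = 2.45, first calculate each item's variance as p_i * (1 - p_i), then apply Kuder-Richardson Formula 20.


For each item, compute p_i * q_i:
  Item 1: 0.25 * 0.75 = 0.1875
  Item 2: 0.64 * 0.36 = 0.2304
  Item 3: 0.8 * 0.2 = 0.16
  Item 4: 0.79 * 0.21 = 0.1659
  Item 5: 0.29 * 0.71 = 0.2059
Sum(p_i * q_i) = 0.1875 + 0.2304 + 0.16 + 0.1659 + 0.2059 = 0.9497
KR-20 = (k/(k-1)) * (1 - Sum(p_i*q_i) / Var_total)
= (5/4) * (1 - 0.9497/2.45)
= 1.25 * 0.6124
KR-20 = 0.7655

0.7655


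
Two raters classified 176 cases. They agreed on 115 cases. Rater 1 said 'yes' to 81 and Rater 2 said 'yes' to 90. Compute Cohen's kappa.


P_o = 115/176 = 0.653409
P_e = (81*90 + 95*86) / 30976 = 0.499096
kappa = (P_o - P_e) / (1 - P_e)
kappa = (0.653409 - 0.499096) / (1 - 0.499096)
kappa = 0.3081

0.3081


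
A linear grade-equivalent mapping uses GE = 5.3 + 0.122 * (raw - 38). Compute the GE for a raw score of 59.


raw - median = 59 - 38 = 21
slope * diff = 0.122 * 21 = 2.562
GE = 5.3 + 2.562
GE = 7.862

7.862


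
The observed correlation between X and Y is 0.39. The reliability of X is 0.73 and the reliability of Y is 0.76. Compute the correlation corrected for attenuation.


r_corrected = rxy / sqrt(rxx * ryy)
= 0.39 / sqrt(0.73 * 0.76)
= 0.39 / sqrt(0.5548)
= 0.39 / 0.744849
r_corrected = 0.5236

0.5236


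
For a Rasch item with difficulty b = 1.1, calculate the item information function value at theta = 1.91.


P = 1/(1+exp(-(1.91-1.1))) = 0.6921
I = P*(1-P) = 0.6921 * 0.3079
I = 0.2131

0.2131


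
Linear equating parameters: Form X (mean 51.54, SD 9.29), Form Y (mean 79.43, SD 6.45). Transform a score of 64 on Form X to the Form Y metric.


slope = SD_Y / SD_X = 6.45 / 9.29 ~ 0.6943
intercept = mean_Y - slope * mean_X = 79.43 - (6.45 / 9.29) * 51.54 ~ 43.646
Y = slope * X + intercept. To avoid rounding drift from the rounded slope/intercept, evaluate the equivalent form Y = mean_Y + SD_Y * (X - mean_X) / SD_X at full precision:
Y = 79.43 + 6.45 * (64 - 51.54) / 9.29
Y = 79.43 + 6.45 * 12.46 / 9.29
Y = 79.43 + 80.367 / 9.29
Y = 79.43 + 8.6509
Y = 88.0809

88.0809


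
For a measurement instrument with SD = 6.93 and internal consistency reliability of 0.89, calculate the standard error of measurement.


SEM = SD * sqrt(1 - rxx)
SEM = 6.93 * sqrt(1 - 0.89)
SEM = 6.93 * sqrt(0.11) = 6.93 * 0.331662
SEM = 2.2984

2.2984


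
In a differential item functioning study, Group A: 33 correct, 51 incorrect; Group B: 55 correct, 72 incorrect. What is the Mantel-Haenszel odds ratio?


Odds_A = 33/51 = 0.6471
Odds_B = 55/72 = 0.7639
OR = Odds_A / Odds_B = 0.6471 / 0.7639
Exactly, OR = (33 * 72) / (51 * 55) = 2376 / 2805
OR = 0.8471

0.8471


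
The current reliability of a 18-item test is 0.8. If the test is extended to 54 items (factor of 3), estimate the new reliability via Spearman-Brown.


r_new = (n * rxx) / (1 + (n-1) * rxx)
r_new = (3 * 0.8) / (1 + 2 * 0.8)
r_new = 2.4 / 2.6
r_new = 0.9231

0.9231


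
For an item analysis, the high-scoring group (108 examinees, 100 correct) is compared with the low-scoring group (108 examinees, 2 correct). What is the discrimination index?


p_upper = 100/108 = 0.9259
p_lower = 2/108 = 0.0185
D = 0.9259 - 0.0185 = 0.9074

0.9074


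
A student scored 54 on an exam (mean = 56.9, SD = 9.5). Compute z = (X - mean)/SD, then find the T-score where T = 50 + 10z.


z = (X - mean) / SD = (54 - 56.9) / 9.5
z = -2.9 / 9.5
z = -0.3053
T-score = T = 50 + 10z
Carry z at full precision (z = -2.9 / 9.5) into the conversion:
T-score = 50 + 10 * (-2.9 / 9.5) = 50 + -29 / 9.5
T-score = 50 + -3.0526
T-score = 46.9474

46.9474


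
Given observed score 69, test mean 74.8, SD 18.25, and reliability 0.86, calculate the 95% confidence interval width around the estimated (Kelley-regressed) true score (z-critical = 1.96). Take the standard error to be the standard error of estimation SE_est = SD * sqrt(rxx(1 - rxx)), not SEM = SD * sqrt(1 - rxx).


True score estimate = 0.86*69 + 0.14*74.8 = 69.812
SE_est = SD * sqrt(rxx * (1 - rxx)) = 18.25 * sqrt(0.86 * 0.14) = 18.25 * sqrt(0.1204) = 6.332513
CI = T_est +/- z * SE_est, so width = 2 * z * SE_est = 2 * 1.96 * 6.332513
Width = 24.8235

24.8235


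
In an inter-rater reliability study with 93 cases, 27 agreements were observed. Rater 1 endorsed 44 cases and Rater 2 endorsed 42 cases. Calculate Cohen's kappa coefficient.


P_o = 27/93 = 0.290323
P_e = (44*42 + 49*51) / 8649 = 0.502601
kappa = (P_o - P_e) / (1 - P_e)
kappa = (0.290323 - 0.502601) / (1 - 0.502601)
kappa = -0.4268

-0.4268


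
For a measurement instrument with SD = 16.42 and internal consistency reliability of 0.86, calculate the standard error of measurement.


SEM = SD * sqrt(1 - rxx)
SEM = 16.42 * sqrt(1 - 0.86)
SEM = 16.42 * sqrt(0.14) = 16.42 * 0.374166
SEM = 6.1438

6.1438


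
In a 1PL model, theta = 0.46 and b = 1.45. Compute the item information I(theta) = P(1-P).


P = 1/(1+exp(-(0.46-1.45))) = 0.2709
I = P*(1-P) = 0.2709 * 0.7291
I = 0.1975

0.1975


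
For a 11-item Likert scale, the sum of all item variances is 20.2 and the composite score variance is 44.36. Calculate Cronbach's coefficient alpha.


alpha = (k/(k-1)) * (1 - sum(si^2)/s_total^2)
= (11/10) * (1 - 20.2/44.36)
alpha = 0.5991

0.5991


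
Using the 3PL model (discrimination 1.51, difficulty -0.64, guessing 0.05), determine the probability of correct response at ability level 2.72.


logit = 1.51*(2.72 - -0.64) = 5.0736
P* = 1/(1 + exp(-5.0736)) = 0.9938
P = 0.05 + (1 - 0.05) * 0.9938
P = 0.9941

0.9941


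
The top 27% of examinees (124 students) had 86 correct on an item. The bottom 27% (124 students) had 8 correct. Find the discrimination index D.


p_upper = 86/124 = 0.6935
p_lower = 8/124 = 0.0645
D = 0.6935 - 0.0645 = 0.629

0.629


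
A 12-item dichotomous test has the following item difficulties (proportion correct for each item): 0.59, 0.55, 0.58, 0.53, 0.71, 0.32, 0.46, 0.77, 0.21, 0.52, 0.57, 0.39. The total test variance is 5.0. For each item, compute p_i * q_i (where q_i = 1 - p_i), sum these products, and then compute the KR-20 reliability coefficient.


For each item, compute p_i * q_i:
  Item 1: 0.59 * 0.41 = 0.2419
  Item 2: 0.55 * 0.45 = 0.2475
  Item 3: 0.58 * 0.42 = 0.2436
  Item 4: 0.53 * 0.47 = 0.2491
  Item 5: 0.71 * 0.29 = 0.2059
  Item 6: 0.32 * 0.68 = 0.2176
  Item 7: 0.46 * 0.54 = 0.2484
  Item 8: 0.77 * 0.23 = 0.1771
  Item 9: 0.21 * 0.79 = 0.1659
  Item 10: 0.52 * 0.48 = 0.2496
  Item 11: 0.57 * 0.43 = 0.2451
  Item 12: 0.39 * 0.61 = 0.2379
Sum(p_i * q_i) = 0.2419 + 0.2475 + 0.2436 + 0.2491 + 0.2059 + 0.2176 + 0.2484 + 0.1771 + 0.1659 + 0.2496 + 0.2451 + 0.2379 = 2.7296
KR-20 = (k/(k-1)) * (1 - Sum(p_i*q_i) / Var_total)
= (12/11) * (1 - 2.7296/5.0)
= 1.0909 * 0.4541
KR-20 = 0.4954

0.4954


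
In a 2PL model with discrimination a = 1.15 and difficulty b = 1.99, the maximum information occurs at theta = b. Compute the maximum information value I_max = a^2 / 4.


For 2PL, max info at theta = b = 1.99
I_max = a^2 / 4 = 1.15^2 / 4
= 1.3225 / 4
I_max = 0.3306

0.3306


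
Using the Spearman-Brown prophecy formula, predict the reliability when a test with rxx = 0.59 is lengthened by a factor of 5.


r_new = (n * rxx) / (1 + (n-1) * rxx)
r_new = (5 * 0.59) / (1 + 4 * 0.59)
r_new = 2.95 / 3.36
r_new = 0.878

0.878


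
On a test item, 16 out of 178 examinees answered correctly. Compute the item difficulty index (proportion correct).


Item difficulty p = number correct / total examinees
p = 16 / 178
p = 0.0899

0.0899


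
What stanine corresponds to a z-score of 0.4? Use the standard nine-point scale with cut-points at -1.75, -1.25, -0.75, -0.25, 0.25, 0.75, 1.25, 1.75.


Stanine boundaries: [-1.75, -1.25, -0.75, -0.25, 0.25, 0.75, 1.25, 1.75]
z = 0.4
Check each boundary:
  z >= -1.75 -> could be stanine 2
  z >= -1.25 -> could be stanine 3
  z >= -0.75 -> could be stanine 4
  z >= -0.25 -> could be stanine 5
  z >= 0.25 -> could be stanine 6
  z < 0.75
  z < 1.25
  z < 1.75
Highest qualifying boundary gives stanine = 6

6


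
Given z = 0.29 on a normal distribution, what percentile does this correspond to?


CDF(z) = 0.5 * (1 + erf(z/sqrt(2)))
erf(0.2051) = 0.2282
CDF = 0.6141
Percentile rank = 0.6141 * 100 = 61.41

61.41


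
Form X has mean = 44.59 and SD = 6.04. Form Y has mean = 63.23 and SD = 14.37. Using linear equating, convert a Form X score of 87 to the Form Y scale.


slope = SD_Y / SD_X = 14.37 / 6.04 ~ 2.3791
intercept = mean_Y - slope * mean_X = 63.23 - (14.37 / 6.04) * 44.59 ~ -42.8558
Y = slope * X + intercept. To avoid rounding drift from the rounded slope/intercept, evaluate the equivalent form Y = mean_Y + SD_Y * (X - mean_X) / SD_X at full precision:
Y = 63.23 + 14.37 * (87 - 44.59) / 6.04
Y = 63.23 + 14.37 * 42.41 / 6.04
Y = 63.23 + 609.4317 / 6.04
Y = 63.23 + 100.8993
Y = 164.1293

164.1293


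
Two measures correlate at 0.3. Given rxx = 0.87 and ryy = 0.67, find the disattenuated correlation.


r_corrected = rxy / sqrt(rxx * ryy)
= 0.3 / sqrt(0.87 * 0.67)
= 0.3 / sqrt(0.5829)
= 0.3 / 0.763479
r_corrected = 0.3929

0.3929


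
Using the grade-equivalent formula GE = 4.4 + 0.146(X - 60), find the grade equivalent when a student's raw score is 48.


raw - median = 48 - 60 = -12
slope * diff = 0.146 * -12 = -1.752
GE = 4.4 + -1.752
GE = 2.648

2.648


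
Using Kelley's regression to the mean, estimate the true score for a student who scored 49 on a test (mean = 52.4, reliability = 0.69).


T_est = rxx * X + (1 - rxx) * mean
T_est = 0.69 * 49 + 0.31 * 52.4
T_est = 33.81 + 16.244
T_est = 50.054

50.054


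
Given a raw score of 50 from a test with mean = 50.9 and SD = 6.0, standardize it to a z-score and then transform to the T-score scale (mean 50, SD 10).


z = (X - mean) / SD = (50 - 50.9) / 6.0
z = -0.9 / 6.0
z = -0.15
T-score = T = 50 + 10z
Carry z at full precision (z = -0.9 / 6.0) into the conversion:
T-score = 50 + 10 * (-0.9 / 6.0) = 50 + -9 / 6.0
T-score = 50 + -1.5
T-score = 48.5

48.5


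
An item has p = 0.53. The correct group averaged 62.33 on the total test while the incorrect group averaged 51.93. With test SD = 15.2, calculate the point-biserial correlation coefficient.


q = 1 - p = 0.47
rpb = ((M1 - M0) / SD) * sqrt(p * q)
rpb = ((62.33 - 51.93) / 15.2) * sqrt(0.53 * 0.47)
rpb = 0.3415

0.3415


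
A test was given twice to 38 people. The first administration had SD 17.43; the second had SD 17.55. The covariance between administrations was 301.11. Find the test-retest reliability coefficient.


r = cov(X,Y) / (SD_X * SD_Y)
r = 301.11 / (17.43 * 17.55)
r = 301.11 / 305.8965
r = 0.9844

0.9844


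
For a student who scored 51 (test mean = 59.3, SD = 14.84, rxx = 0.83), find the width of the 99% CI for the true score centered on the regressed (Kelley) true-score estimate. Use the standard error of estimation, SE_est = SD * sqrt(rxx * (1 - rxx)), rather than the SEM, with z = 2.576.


True score estimate = 0.83*51 + 0.17*59.3 = 52.411
SE_est = SD * sqrt(rxx * (1 - rxx)) = 14.84 * sqrt(0.83 * 0.17) = 14.84 * sqrt(0.1411) = 5.574391
CI = T_est +/- z * SE_est, so width = 2 * z * SE_est = 2 * 2.576 * 5.574391
Width = 28.7193

28.7193


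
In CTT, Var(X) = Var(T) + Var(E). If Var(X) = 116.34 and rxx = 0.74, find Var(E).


var_true = rxx * var_obs = 0.74 * 116.34 = 86.0916
var_error = var_obs - var_true
var_error = 116.34 - 86.0916
var_error = 30.2484

30.2484


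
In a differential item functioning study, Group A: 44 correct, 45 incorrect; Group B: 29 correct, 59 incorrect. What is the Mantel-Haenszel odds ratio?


Odds_A = 44/45 = 0.9778
Odds_B = 29/59 = 0.4915
OR = Odds_A / Odds_B = 0.9778 / 0.4915
Exactly, OR = (44 * 59) / (45 * 29) = 2596 / 1305
OR = 1.9893

1.9893


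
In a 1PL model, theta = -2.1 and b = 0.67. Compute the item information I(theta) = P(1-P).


P = 1/(1+exp(-(-2.1-0.67))) = 0.059
I = P*(1-P) = 0.059 * 0.941
I = 0.0555

0.0555


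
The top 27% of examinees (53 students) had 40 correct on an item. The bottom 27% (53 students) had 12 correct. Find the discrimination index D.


p_upper = 40/53 = 0.7547
p_lower = 12/53 = 0.2264
D = 0.7547 - 0.2264 = 0.5283

0.5283


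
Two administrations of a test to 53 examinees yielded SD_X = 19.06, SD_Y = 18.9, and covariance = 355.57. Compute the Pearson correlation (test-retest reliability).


r = cov(X,Y) / (SD_X * SD_Y)
r = 355.57 / (19.06 * 18.9)
r = 355.57 / 360.234
r = 0.9871

0.9871


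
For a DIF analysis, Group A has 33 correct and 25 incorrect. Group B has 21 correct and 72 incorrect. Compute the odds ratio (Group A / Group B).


Odds_A = 33/25 = 1.32
Odds_B = 21/72 = 0.2917
OR = Odds_A / Odds_B = 1.32 / 0.2917
Exactly, OR = (33 * 72) / (25 * 21) = 2376 / 525
OR = 4.5257

4.5257


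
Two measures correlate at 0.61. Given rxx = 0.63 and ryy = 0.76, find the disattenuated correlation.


r_corrected = rxy / sqrt(rxx * ryy)
= 0.61 / sqrt(0.63 * 0.76)
= 0.61 / sqrt(0.4788)
= 0.61 / 0.691954
r_corrected = 0.8816

0.8816


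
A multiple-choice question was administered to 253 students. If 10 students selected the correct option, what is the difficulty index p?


Item difficulty p = number correct / total examinees
p = 10 / 253
p = 0.0395

0.0395


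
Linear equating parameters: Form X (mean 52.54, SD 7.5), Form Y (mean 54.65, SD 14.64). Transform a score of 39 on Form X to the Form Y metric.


slope = SD_Y / SD_X = 14.64 / 7.5 ~ 1.952
intercept = mean_Y - slope * mean_X = 54.65 - (14.64 / 7.5) * 52.54 ~ -47.9081
Y = slope * X + intercept. To avoid rounding drift from the rounded slope/intercept, evaluate the equivalent form Y = mean_Y + SD_Y * (X - mean_X) / SD_X at full precision:
Y = 54.65 + 14.64 * (39 - 52.54) / 7.5
Y = 54.65 - 14.64 * 13.54 / 7.5
Y = 54.65 - 198.2256 / 7.5
Y = 54.65 - 26.4301
Y = 28.2199

28.2199


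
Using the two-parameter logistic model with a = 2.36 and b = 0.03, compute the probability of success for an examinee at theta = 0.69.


a*(theta - b) = 2.36 * (0.69 - 0.03) = 1.5576
exp(-1.5576) = 0.2106
P = 1 / (1 + 0.2106)
P = 0.826

0.826


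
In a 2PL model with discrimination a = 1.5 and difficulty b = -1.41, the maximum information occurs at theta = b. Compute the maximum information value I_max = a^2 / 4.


For 2PL, max info at theta = b = -1.41
I_max = a^2 / 4 = 1.5^2 / 4
= 2.25 / 4
I_max = 0.5625

0.5625


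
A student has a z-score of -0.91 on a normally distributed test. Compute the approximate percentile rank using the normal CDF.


CDF(z) = 0.5 * (1 + erf(z/sqrt(2)))
erf(-0.6435) = -0.6372
CDF = 0.1814
Percentile rank = 0.1814 * 100 = 18.14

18.14


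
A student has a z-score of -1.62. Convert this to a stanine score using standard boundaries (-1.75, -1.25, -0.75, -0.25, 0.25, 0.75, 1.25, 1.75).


Stanine boundaries: [-1.75, -1.25, -0.75, -0.25, 0.25, 0.75, 1.25, 1.75]
z = -1.62
Check each boundary:
  z >= -1.75 -> could be stanine 2
  z < -1.25
  z < -0.75
  z < -0.25
  z < 0.25
  z < 0.75
  z < 1.25
  z < 1.75
Highest qualifying boundary gives stanine = 2

2


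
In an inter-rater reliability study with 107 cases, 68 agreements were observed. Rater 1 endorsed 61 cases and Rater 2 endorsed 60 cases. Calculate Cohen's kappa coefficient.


P_o = 68/107 = 0.635514
P_e = (61*60 + 46*47) / 11449 = 0.508516
kappa = (P_o - P_e) / (1 - P_e)
kappa = (0.635514 - 0.508516) / (1 - 0.508516)
kappa = 0.2584

0.2584


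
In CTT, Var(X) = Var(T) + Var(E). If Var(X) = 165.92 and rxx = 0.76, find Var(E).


var_true = rxx * var_obs = 0.76 * 165.92 = 126.0992
var_error = var_obs - var_true
var_error = 165.92 - 126.0992
var_error = 39.8208

39.8208


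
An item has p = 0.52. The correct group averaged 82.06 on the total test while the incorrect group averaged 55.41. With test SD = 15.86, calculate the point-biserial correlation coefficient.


q = 1 - p = 0.48
rpb = ((M1 - M0) / SD) * sqrt(p * q)
rpb = ((82.06 - 55.41) / 15.86) * sqrt(0.52 * 0.48)
rpb = 0.8395

0.8395


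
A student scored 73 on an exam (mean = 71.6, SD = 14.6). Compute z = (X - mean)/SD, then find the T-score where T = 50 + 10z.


z = (X - mean) / SD = (73 - 71.6) / 14.6
z = 1.4 / 14.6
z = 0.0959
T-score = T = 50 + 10z
Carry z at full precision (z = 1.4 / 14.6) into the conversion:
T-score = 50 + 10 * (1.4 / 14.6) = 50 + 14 / 14.6
T-score = 50 + 0.9589
T-score = 50.9589

50.9589


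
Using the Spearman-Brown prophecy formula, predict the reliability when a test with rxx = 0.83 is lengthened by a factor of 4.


r_new = (n * rxx) / (1 + (n-1) * rxx)
r_new = (4 * 0.83) / (1 + 3 * 0.83)
r_new = 3.32 / 3.49
r_new = 0.9513

0.9513


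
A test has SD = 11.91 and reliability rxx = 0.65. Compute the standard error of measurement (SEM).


SEM = SD * sqrt(1 - rxx)
SEM = 11.91 * sqrt(1 - 0.65)
SEM = 11.91 * sqrt(0.35) = 11.91 * 0.591608
SEM = 7.0461

7.0461


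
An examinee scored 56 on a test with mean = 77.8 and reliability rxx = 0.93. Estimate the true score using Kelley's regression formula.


T_est = rxx * X + (1 - rxx) * mean
T_est = 0.93 * 56 + 0.07 * 77.8
T_est = 52.08 + 5.446
T_est = 57.526

57.526


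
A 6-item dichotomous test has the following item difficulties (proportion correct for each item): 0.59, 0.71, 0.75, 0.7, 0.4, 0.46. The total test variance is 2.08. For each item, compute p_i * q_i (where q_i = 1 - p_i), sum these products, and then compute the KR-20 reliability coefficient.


For each item, compute p_i * q_i:
  Item 1: 0.59 * 0.41 = 0.2419
  Item 2: 0.71 * 0.29 = 0.2059
  Item 3: 0.75 * 0.25 = 0.1875
  Item 4: 0.7 * 0.3 = 0.21
  Item 5: 0.4 * 0.6 = 0.24
  Item 6: 0.46 * 0.54 = 0.2484
Sum(p_i * q_i) = 0.2419 + 0.2059 + 0.1875 + 0.21 + 0.24 + 0.2484 = 1.3337
KR-20 = (k/(k-1)) * (1 - Sum(p_i*q_i) / Var_total)
= (6/5) * (1 - 1.3337/2.08)
= 1.2 * 0.3588
KR-20 = 0.4306

0.4306


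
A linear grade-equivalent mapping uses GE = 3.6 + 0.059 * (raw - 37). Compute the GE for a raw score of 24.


raw - median = 24 - 37 = -13
slope * diff = 0.059 * -13 = -0.767
GE = 3.6 + -0.767
GE = 2.833

2.833
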